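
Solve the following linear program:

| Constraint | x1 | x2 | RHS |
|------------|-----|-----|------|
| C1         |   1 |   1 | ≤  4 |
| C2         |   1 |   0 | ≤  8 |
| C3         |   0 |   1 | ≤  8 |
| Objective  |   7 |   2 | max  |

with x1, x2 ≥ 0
x1 = 4, x2 = 0, z = 28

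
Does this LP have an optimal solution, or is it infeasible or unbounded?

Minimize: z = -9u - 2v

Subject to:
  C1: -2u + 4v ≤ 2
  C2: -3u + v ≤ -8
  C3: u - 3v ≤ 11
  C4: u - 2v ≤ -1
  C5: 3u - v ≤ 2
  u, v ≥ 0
C5 requires 3u - v ≤ 2, while C2 (-3u + v ≤ -8) is equivalent to 3u - v ≥ 8. Together they would need 8 ≤ 3u - v ≤ 2, which is impossible since 8 > 2. No point satisfies all constraints.

The feasible region is empty; the LP is infeasible.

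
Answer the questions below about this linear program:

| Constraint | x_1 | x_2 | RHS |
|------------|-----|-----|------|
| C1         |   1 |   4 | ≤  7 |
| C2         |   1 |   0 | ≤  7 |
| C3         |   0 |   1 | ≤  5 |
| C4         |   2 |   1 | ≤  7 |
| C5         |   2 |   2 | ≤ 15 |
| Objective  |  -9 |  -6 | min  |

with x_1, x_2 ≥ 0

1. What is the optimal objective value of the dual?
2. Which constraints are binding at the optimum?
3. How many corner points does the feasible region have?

1. -33 (by strong duality, equal to the primal optimum)
2. C1, C4
3. 4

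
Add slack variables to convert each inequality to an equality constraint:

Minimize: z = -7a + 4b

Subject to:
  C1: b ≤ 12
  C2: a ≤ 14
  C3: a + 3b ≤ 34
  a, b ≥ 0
min z = -7a + 4b

s.t.
  b + s1 = 12
  a + s2 = 14
  a + 3b + s3 = 34
  a, b, s1, s2, s3 ≥ 0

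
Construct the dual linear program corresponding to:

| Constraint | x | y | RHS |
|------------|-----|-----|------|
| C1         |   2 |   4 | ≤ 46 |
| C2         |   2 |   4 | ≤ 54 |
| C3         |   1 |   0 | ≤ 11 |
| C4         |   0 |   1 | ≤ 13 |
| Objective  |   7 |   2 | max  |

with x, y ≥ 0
Minimize: z = 46y1 + 54y2 + 11y3 + 13y4

Subject to:
  C1: -2y1 - 2y2 - y3 ≤ -7
  C2: -4y1 - 4y2 - y4 ≤ -2
  y1, y2, y3, y4 ≥ 0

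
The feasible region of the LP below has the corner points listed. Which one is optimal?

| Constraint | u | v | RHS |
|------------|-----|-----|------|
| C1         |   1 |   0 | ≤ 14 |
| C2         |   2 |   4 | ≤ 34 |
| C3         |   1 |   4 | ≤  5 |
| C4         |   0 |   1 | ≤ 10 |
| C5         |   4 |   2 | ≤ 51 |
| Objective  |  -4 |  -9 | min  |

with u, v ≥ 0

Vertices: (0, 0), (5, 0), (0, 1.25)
Evaluating z = -4u - 9v at each vertex:
  (0, 0): z = 0
  (5, 0): z = -20
  (0, 1.25): z = -11.25

The smallest value is z = -20, attained at (5, 0).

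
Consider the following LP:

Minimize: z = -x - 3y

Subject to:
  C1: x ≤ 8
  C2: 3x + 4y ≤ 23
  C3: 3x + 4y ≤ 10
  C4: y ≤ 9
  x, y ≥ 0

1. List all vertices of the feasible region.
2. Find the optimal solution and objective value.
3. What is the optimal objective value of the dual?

1. (0, 0), (3.333, 0), (0, 2.5)
2. x = 0, y = 2.5, z = -7.5
3. -7.5 (by strong duality, equal to the primal optimum)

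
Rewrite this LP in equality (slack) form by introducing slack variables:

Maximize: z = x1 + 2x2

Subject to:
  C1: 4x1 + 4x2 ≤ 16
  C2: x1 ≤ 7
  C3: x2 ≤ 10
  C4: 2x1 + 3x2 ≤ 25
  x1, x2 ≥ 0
max z = x1 + 2x2

s.t.
  4x1 + 4x2 + s1 = 16
  x1 + s2 = 7
  x2 + s3 = 10
  2x1 + 3x2 + s4 = 25
  x1, x2, s1, s2, s3, s4 ≥ 0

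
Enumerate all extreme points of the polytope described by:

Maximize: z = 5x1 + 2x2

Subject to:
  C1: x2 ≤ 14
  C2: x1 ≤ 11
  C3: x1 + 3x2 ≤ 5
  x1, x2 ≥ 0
Each vertex is the intersection of two constraint boundaries that also satisfies all remaining constraints:
  x1 = 0 and x2 = 0 → (0, 0)
  x1 + 3x2 = 5 and x2 = 0 → (5, 0)
  x1 + 3x2 = 5 and x1 = 0 → (0, 1.667)

Vertices: (0, 0), (5, 0), (0, 1.667)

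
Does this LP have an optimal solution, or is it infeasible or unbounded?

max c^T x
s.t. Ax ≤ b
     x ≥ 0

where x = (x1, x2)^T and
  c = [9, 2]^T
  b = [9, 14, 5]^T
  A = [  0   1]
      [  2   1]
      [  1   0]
The point (5, 4) satisfies every constraint, so the LP is feasible; the constraints give x1 ≤ 5 and x2 ≤ 9, which with x1, x2 ≥ 0 keep the feasible region inside a bounded box. A feasible, bounded LP attains a finite optimum at a vertex.

The LP has an optimal solution: (5, 4) with z = 53.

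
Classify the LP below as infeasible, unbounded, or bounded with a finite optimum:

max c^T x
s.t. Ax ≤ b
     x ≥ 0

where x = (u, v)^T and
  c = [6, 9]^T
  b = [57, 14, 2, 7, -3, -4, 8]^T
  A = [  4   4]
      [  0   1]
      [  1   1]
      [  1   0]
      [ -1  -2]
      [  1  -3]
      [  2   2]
The point (0, 2) satisfies every constraint, so the LP is feasible; the constraints give u ≤ 7 and v ≤ 14, which with u, v ≥ 0 keep the feasible region inside a bounded box. A feasible, bounded LP attains a finite optimum at a vertex.

Feasible with finite optimum z* = 18 at (0, 2).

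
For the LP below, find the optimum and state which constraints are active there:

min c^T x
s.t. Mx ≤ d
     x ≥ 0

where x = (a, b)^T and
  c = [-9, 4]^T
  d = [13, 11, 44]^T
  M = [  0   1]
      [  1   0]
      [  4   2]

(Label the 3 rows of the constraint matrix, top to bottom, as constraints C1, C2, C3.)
Optimal: a = 11, b = 0
Binding: C2, C3, b ≥ 0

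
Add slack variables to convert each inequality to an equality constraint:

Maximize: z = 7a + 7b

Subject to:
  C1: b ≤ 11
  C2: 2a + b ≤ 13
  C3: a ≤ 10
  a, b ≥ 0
max z = 7a + 7b

s.t.
  b + s1 = 11
  2a + b + s2 = 13
  a + s3 = 10
  a, b, s1, s2, s3 ≥ 0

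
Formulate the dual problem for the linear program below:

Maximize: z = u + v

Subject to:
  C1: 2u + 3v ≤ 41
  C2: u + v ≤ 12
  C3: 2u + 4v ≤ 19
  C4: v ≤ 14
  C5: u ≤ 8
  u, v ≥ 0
Minimize: z = 41y1 + 12y2 + 19y3 + 14y4 + 8y5

Subject to:
  C1: -2y1 - y2 - 2y3 - y5 ≤ -1
  C2: -3y1 - y2 - 4y3 - y4 ≤ -1
  y1, y2, y3, y4, y5 ≥ 0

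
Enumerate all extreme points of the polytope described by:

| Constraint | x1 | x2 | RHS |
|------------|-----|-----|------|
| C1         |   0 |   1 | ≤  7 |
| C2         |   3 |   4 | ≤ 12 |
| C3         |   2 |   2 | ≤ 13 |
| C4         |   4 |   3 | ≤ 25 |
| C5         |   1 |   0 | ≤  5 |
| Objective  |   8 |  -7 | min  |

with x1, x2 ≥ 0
Each vertex is the intersection of two constraint boundaries that also satisfies all remaining constraints:
  x1 = 0 and x2 = 0 → (0, 0)
  3x1 + 4x2 = 12 and x2 = 0 → (4, 0)
  3x1 + 4x2 = 12 and x1 = 0 → (0, 3)

Vertices: (0, 0), (4, 0), (0, 3)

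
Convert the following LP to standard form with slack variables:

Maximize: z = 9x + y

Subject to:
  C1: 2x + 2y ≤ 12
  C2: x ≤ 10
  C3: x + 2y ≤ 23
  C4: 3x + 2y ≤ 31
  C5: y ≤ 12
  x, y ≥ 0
max z = 9x + y

s.t.
  2x + 2y + s1 = 12
  x + s2 = 10
  x + 2y + s3 = 23
  3x + 2y + s4 = 31
  y + s5 = 12
  x, y, s1, s2, s3, s4, s5 ≥ 0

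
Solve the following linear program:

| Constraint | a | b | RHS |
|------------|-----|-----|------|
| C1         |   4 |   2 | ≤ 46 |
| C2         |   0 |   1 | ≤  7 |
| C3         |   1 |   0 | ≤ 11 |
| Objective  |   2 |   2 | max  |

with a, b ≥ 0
Each vertex is the intersection of two constraint boundaries that also satisfies all remaining constraints:
  a = 0 and b = 0 → (0, 0)
  a = 11 and b = 0 → (11, 0)
  4a + 2b = 46 and a = 11 → (11, 1)
  4a + 2b = 46 and b = 7 → (8, 7)
  b = 7 and a = 0 → (0, 7)

Evaluating z = 2a + 2b at each vertex:
  (0, 0): z = 0
  (11, 0): z = 22
  (11, 1): z = 24
  (8, 7): z = 30
  (0, 7): z = 14

The maximum is at (8, 7) with z = 30.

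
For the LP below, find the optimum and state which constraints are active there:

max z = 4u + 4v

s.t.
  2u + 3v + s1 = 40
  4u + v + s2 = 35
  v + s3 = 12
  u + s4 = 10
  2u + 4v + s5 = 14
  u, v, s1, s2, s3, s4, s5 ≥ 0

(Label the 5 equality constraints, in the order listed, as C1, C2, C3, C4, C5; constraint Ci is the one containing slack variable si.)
Optimal: u = 7, v = 0
Slack at optimum:
  C1: slack = 26
  C2: slack = 7
  C3: slack = 12
  C4: slack = 3
  C5: slack = 0 (binding)
  u ≥ 0: u = 7
  v ≥ 0: v = 0 (binding)
Binding constraints: C5, v ≥ 0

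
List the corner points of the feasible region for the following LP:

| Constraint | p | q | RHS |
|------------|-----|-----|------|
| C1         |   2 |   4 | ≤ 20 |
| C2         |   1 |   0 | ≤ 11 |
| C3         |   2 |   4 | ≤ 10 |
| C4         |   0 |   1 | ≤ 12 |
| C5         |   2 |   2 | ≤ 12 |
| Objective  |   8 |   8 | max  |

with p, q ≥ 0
Each vertex is the intersection of two constraint boundaries that also satisfies all remaining constraints:
  p = 0 and q = 0 → (0, 0)
  2p + 4q = 10 and q = 0 → (5, 0)
  2p + 4q = 10 and p = 0 → (0, 2.5)

Vertices: (0, 0), (5, 0), (0, 2.5)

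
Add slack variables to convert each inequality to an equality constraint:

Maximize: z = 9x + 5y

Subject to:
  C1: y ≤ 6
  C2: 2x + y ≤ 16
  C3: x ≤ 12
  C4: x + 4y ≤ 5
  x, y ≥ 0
max z = 9x + 5y

s.t.
  y + s1 = 6
  2x + y + s2 = 16
  x + s3 = 12
  x + 4y + s4 = 5
  x, y, s1, s2, s3, s4 ≥ 0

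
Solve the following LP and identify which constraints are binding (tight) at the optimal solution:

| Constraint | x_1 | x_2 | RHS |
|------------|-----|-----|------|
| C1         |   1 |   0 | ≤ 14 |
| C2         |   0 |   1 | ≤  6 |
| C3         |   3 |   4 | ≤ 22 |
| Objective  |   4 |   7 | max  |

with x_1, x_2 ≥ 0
Optimal: x_1 = 0, x_2 = 5.5
Slack at optimum:
  C1: slack = 14
  C2: slack = 0.5
  C3: slack = 0 (binding)
  x_1 ≥ 0: x_1 = 0 (binding)
  x_2 ≥ 0: x_2 = 5.5
Binding constraints: C3, x_1 ≥ 0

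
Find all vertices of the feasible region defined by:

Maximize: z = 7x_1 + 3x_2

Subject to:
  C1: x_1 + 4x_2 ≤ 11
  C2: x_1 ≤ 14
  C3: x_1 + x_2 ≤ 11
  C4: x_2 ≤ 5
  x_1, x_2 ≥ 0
Each vertex is the intersection of two constraint boundaries that also satisfies all remaining constraints:
  x_1 = 0 and x_2 = 0 → (0, 0)
  x_1 + 4x_2 = 11 and x_1 + x_2 = 11 → (11, 0)
  x_1 + 4x_2 = 11 and x_1 = 0 → (0, 2.75)

Vertices: (0, 0), (11, 0), (0, 2.75)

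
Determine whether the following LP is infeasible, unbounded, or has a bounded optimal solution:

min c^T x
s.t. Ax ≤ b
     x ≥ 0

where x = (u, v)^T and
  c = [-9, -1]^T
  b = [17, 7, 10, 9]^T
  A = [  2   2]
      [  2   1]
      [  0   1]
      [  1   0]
The point (3.5, 0) satisfies every constraint, so the LP is feasible; the constraints give u ≤ 9 and v ≤ 10, which with u, v ≥ 0 keep the feasible region inside a bounded box. A feasible, bounded LP attains a finite optimum at a vertex.

Bounded optimum: z* = -31.5 at (3.5, 0).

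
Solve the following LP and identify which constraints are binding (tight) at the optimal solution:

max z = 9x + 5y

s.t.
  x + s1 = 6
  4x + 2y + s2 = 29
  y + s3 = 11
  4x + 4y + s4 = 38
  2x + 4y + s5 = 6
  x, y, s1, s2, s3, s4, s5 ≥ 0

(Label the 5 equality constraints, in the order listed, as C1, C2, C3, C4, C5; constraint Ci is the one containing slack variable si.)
Optimal: x = 3, y = 0
Binding: C5, y ≥ 0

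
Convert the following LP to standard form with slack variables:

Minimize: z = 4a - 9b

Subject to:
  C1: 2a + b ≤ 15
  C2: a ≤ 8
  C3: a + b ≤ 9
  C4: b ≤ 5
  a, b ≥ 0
min z = 4a - 9b

s.t.
  2a + b + s1 = 15
  a + s2 = 8
  a + b + s3 = 9
  b + s4 = 5
  a, b, s1, s2, s3, s4 ≥ 0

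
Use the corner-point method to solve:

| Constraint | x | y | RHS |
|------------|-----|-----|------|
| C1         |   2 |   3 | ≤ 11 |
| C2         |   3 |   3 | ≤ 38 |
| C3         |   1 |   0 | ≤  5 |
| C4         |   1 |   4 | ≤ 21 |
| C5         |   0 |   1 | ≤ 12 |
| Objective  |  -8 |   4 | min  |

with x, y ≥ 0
Each vertex is the intersection of two constraint boundaries that also satisfies all remaining constraints:
  x = 0 and y = 0 → (0, 0)
  x = 5 and y = 0 → (5, 0)
  2x + 3y = 11 and x = 5 → (5, 0.3333)
  2x + 3y = 11 and x = 0 → (0, 3.667)

Evaluating z = -8x + 4y at each vertex:
  (0, 0): z = 0
  (5, 0): z = -40
  (5, 0.3333): z = -38.67
  (0, 3.667): z = 14.67

The minimum is at (5, 0) with z = -40.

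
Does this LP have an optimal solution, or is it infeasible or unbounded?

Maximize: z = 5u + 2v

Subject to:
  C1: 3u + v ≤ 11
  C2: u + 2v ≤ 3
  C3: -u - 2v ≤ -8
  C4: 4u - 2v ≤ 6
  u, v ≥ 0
C2 requires u + 2v ≤ 3, while C3 (-u - 2v ≤ -8) is equivalent to u + 2v ≥ 8. Together they would need 8 ≤ u + 2v ≤ 3, which is impossible since 8 > 3. No point satisfies all constraints.

The feasible region is empty; the LP is infeasible.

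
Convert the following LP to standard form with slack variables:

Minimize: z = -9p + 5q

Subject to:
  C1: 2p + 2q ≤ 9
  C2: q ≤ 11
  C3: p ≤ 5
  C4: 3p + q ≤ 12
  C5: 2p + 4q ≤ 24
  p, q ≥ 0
min z = -9p + 5q

s.t.
  2p + 2q + s1 = 9
  q + s2 = 11
  p + s3 = 5
  3p + q + s4 = 12
  2p + 4q + s5 = 24
  p, q, s1, s2, s3, s4, s5 ≥ 0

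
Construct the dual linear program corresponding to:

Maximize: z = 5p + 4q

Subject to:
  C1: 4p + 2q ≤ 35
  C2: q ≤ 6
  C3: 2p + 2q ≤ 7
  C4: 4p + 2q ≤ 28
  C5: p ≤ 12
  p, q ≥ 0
Minimize: z = 35y1 + 6y2 + 7y3 + 28y4 + 12y5

Subject to:
  C1: -4y1 - 2y3 - 4y4 - y5 ≤ -5
  C2: -2y1 - y2 - 2y3 - 2y4 ≤ -4
  y1, y2, y3, y4, y5 ≥ 0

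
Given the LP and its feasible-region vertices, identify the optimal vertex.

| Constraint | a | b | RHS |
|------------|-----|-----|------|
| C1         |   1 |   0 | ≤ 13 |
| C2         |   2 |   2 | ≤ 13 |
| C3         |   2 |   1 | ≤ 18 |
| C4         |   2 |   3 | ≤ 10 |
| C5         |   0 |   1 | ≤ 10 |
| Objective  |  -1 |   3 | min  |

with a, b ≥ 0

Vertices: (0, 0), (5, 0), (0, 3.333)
(5, 0) with z = -5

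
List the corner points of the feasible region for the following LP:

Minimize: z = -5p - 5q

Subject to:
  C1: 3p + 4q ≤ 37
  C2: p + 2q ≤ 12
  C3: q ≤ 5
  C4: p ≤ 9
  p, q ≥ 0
Each vertex is the intersection of two constraint boundaries that also satisfies all remaining constraints:
  p = 0 and q = 0 → (0, 0)
  p = 9 and q = 0 → (9, 0)
  p + 2q = 12 and p = 9 → (9, 1.5)
  p + 2q = 12 and q = 5 → (2, 5)
  q = 5 and p = 0 → (0, 5)

Vertices: (0, 0), (9, 0), (9, 1.5), (2, 5), (0, 5)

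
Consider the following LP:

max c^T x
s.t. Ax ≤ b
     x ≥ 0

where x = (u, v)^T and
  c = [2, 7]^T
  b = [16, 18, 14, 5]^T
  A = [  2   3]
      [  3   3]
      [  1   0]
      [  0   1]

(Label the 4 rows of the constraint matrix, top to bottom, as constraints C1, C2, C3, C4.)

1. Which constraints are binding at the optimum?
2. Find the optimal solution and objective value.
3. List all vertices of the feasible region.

1. C1, C4
2. u = 0.5, v = 5, z = 36
3. (0, 0), (6, 0), (2, 4), (0.5, 5), (0, 5)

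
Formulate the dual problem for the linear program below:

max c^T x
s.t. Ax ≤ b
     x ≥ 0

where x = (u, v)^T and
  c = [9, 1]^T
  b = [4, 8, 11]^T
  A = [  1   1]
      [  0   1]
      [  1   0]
Minimize: z = 4y1 + 8y2 + 11y3

Subject to:
  C1: -y1 - y3 ≤ -9
  C2: -y1 - y2 ≤ -1
  y1, y2, y3 ≥ 0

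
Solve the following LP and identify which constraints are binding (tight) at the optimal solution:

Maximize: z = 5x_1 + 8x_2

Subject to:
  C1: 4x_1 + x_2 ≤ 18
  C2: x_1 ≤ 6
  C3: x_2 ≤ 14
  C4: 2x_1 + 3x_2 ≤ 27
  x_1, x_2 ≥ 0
Optimal: x_1 = 0, x_2 = 9
Binding: C4, x_1 ≥ 0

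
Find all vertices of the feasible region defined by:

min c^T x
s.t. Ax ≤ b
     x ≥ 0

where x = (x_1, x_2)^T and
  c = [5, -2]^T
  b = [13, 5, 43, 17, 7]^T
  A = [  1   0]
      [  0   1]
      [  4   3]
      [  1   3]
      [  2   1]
Each vertex is the intersection of two constraint boundaries that also satisfies all remaining constraints:
  x_1 = 0 and x_2 = 0 → (0, 0)
  2x_1 + x_2 = 7 and x_2 = 0 → (3.5, 0)
  x_2 = 5 and 2x_1 + x_2 = 7 → (1, 5)
  x_2 = 5 and x_1 = 0 → (0, 5)

Vertices: (0, 0), (3.5, 0), (1, 5), (0, 5)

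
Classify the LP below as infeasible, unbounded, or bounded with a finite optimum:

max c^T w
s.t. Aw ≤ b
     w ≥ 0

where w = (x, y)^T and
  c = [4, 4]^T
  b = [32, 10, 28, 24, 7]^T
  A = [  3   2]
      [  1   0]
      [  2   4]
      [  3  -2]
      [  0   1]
The point (9, 2.5) satisfies every constraint, so the LP is feasible; the constraints give x ≤ 10 and y ≤ 7, which with x, y ≥ 0 keep the feasible region inside a bounded box. A feasible, bounded LP attains a finite optimum at a vertex.

Bounded optimum: z* = 46 at (9, 2.5).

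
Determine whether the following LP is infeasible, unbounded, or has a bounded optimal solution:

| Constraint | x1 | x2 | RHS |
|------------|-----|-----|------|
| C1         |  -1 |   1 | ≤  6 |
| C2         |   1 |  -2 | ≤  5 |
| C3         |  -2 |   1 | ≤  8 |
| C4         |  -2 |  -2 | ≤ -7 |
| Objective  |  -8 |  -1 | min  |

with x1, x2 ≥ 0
Feasible point: (0, 4) satisfies every constraint, so the LP is feasible.
Direction d = (1, 1): for each constraint row a, a·d ≤ 0 —
  (-1)(1) + (1)(1) = 0 ≤ 0
  (1)(1) + (-2)(1) = -1 ≤ 0
  (-2)(1) + (1)(1) = -1 ≤ 0
  (-2)(1) + (-2)(1) = -4 ≤ 0
and d ≥ 0, so (0, 4) + t·d stays feasible for every t ≥ 0. Along this ray z = -8x1 - x2 changes by -9 per unit t, so z → −∞.

The LP is unbounded; z can be made arbitrarily small.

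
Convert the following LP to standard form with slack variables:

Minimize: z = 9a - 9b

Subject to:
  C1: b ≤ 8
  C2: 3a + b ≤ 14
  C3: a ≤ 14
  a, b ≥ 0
min z = 9a - 9b

s.t.
  b + s1 = 8
  3a + b + s2 = 14
  a + s3 = 14
  a, b, s1, s2, s3 ≥ 0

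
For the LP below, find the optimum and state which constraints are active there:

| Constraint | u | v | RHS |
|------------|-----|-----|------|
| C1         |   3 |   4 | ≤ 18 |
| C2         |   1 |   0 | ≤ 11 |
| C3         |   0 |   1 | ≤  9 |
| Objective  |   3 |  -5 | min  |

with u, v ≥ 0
Optimal: u = 0, v = 4.5
Binding: C1, u ≥ 0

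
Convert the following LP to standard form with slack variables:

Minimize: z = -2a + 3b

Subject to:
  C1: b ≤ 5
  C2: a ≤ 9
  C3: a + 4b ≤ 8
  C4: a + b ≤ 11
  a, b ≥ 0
min z = -2a + 3b

s.t.
  b + s1 = 5
  a + s2 = 9
  a + 4b + s3 = 8
  a + b + s4 = 11
  a, b, s1, s2, s3, s4 ≥ 0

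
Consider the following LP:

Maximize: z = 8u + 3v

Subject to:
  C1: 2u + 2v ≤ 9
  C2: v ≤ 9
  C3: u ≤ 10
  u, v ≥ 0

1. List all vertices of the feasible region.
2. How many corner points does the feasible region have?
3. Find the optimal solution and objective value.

1. (0, 0), (4.5, 0), (0, 4.5)
2. 3
3. u = 4.5, v = 0, z = 36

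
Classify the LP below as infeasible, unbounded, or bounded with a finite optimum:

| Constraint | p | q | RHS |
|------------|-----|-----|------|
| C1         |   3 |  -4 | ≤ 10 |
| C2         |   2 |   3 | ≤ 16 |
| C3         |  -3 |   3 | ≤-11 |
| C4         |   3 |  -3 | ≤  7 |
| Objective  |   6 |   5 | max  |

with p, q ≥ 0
C4 requires 3p - 3q ≤ 7, while C3 (-3p + 3q ≤ -11) is equivalent to 3p - 3q ≥ 11. Together they would need 11 ≤ 3p - 3q ≤ 7, which is impossible since 11 > 7. No point satisfies all constraints.

The feasible region is empty; the LP is infeasible.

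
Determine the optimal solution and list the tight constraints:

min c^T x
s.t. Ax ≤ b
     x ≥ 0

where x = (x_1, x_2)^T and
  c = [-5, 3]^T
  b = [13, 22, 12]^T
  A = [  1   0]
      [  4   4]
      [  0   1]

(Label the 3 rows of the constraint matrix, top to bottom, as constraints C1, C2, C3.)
Optimal: x_1 = 5.5, x_2 = 0
Binding: C2, x_2 ≥ 0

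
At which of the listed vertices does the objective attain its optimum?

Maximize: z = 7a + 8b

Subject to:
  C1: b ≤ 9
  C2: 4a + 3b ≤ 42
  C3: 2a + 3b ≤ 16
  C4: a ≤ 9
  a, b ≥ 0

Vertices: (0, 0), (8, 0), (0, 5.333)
Evaluating z = 7a + 8b at each vertex:
  (0, 0): z = 0
  (8, 0): z = 56
  (0, 5.333): z = 42.67

The largest value is z = 56, attained at (8, 0).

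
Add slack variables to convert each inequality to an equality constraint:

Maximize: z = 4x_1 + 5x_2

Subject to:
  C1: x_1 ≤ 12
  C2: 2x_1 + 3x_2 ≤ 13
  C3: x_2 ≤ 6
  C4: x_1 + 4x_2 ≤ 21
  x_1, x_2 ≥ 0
max z = 4x_1 + 5x_2

s.t.
  x_1 + s1 = 12
  2x_1 + 3x_2 + s2 = 13
  x_2 + s3 = 6
  x_1 + 4x_2 + s4 = 21
  x_1, x_2, s1, s2, s3, s4 ≥ 0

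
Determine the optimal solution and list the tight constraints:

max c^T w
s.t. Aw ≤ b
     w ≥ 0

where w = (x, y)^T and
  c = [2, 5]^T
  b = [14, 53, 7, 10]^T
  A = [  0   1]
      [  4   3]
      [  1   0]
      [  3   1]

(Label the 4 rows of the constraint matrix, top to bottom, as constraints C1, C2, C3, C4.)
Optimal: x = 0, y = 10
Slack at optimum:
  C1: slack = 4
  C2: slack = 23
  C3: slack = 7
  C4: slack = 0 (binding)
  x ≥ 0: x = 0 (binding)
  y ≥ 0: y = 10
Binding constraints: C4, x ≥ 0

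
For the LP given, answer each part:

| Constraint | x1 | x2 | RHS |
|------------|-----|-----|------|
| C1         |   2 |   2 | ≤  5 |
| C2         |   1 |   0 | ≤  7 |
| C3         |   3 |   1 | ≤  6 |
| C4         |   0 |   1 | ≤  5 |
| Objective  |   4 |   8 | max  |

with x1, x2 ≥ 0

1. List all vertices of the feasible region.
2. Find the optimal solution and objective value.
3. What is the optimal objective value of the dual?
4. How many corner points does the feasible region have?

1. (0, 0), (2, 0), (1.75, 0.75), (0, 2.5)
2. x1 = 0, x2 = 2.5, z = 20
3. 20 (by strong duality, equal to the primal optimum)
4. 4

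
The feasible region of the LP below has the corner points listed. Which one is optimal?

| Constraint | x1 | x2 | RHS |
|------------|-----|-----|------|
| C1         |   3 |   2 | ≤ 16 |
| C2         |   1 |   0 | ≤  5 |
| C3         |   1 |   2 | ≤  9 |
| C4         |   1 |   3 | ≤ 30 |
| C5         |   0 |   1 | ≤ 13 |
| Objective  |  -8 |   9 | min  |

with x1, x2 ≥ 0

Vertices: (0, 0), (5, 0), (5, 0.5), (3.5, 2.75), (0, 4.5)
Evaluating z = -8x1 + 9x2 at each vertex:
  (0, 0): z = 0
  (5, 0): z = -40
  (5, 0.5): z = -35.5
  (3.5, 2.75): z = -3.25
  (0, 4.5): z = 40.5

The smallest value is z = -40, attained at (5, 0).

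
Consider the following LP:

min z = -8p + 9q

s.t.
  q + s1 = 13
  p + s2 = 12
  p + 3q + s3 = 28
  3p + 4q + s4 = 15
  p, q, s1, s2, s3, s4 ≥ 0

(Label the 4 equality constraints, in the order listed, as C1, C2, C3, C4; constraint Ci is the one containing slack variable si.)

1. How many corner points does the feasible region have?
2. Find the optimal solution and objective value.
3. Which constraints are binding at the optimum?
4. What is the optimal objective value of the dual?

1. 3
2. p = 5, q = 0, z = -40
3. C4, q ≥ 0
4. -40 (by strong duality, equal to the primal optimum)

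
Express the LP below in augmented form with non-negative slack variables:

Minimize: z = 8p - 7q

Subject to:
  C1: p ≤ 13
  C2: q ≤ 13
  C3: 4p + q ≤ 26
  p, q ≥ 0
min z = 8p - 7q

s.t.
  p + s1 = 13
  q + s2 = 13
  4p + q + s3 = 26
  p, q, s1, s2, s3 ≥ 0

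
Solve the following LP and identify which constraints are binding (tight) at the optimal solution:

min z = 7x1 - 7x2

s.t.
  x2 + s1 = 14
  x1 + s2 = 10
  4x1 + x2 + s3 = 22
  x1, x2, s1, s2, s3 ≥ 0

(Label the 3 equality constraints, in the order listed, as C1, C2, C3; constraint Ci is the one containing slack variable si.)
Optimal: x1 = 0, x2 = 14
Slack at optimum:
  C1: slack = 0 (binding)
  C2: slack = 10
  C3: slack = 8
  x1 ≥ 0: x1 = 0 (binding)
  x2 ≥ 0: x2 = 14
Binding constraints: C1, x1 ≥ 0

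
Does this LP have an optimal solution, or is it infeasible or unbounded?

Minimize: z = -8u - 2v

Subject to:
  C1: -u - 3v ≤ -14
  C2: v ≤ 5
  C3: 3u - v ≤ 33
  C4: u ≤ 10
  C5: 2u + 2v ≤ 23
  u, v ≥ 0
The point (10, 1.5) satisfies every constraint, so the LP is feasible; the constraints give u ≤ 10 and v ≤ 5, which with u, v ≥ 0 keep the feasible region inside a bounded box. A feasible, bounded LP attains a finite optimum at a vertex.

Evaluating z = -8u - 2v at each vertex:
  (10, 1.333): z = -82.67
  (10, 1.5): z = -83
  (6.5, 5): z = -62
  (0, 5): z = -10
  (0, 4.667): z = -9.333

Feasible with finite optimum z* = -83 at (10, 1.5).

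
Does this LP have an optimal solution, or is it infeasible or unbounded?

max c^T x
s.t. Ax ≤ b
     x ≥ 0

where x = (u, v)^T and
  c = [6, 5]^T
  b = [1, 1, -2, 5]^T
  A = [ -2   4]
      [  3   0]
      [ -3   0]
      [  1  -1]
One constraint requires 3u ≤ 1, while the constraint -3u ≤ -2 is equivalent to 3u ≥ 2. Together they would need 2 ≤ 3u ≤ 1, which is impossible since 2 > 1. No point satisfies all constraints.

Infeasible — the constraint set is empty.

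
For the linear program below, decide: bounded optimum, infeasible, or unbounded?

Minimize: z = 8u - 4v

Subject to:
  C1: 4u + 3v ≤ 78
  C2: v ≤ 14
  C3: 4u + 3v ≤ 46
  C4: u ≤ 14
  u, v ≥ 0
The point (0, 14) satisfies every constraint, so the LP is feasible; the constraints give u ≤ 14 and v ≤ 14, which with u, v ≥ 0 keep the feasible region inside a bounded box. A feasible, bounded LP attains a finite optimum at a vertex.

Feasible with finite optimum z* = -56 at (0, 14).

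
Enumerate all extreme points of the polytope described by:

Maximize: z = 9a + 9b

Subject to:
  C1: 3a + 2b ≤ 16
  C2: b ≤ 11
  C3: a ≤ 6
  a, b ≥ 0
Each vertex is the intersection of two constraint boundaries that also satisfies all remaining constraints:
  a = 0 and b = 0 → (0, 0)
  3a + 2b = 16 and b = 0 → (5.333, 0)
  3a + 2b = 16 and a = 0 → (0, 8)

Vertices: (0, 0), (5.333, 0), (0, 8)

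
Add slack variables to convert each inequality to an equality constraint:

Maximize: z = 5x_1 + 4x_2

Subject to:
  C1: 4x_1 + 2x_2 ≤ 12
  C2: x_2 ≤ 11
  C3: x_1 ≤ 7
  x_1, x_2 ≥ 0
max z = 5x_1 + 4x_2

s.t.
  4x_1 + 2x_2 + s1 = 12
  x_2 + s2 = 11
  x_1 + s3 = 7
  x_1, x_2, s1, s2, s3 ≥ 0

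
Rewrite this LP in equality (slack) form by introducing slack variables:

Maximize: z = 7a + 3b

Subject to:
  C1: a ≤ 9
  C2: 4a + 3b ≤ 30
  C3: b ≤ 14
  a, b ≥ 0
max z = 7a + 3b

s.t.
  a + s1 = 9
  4a + 3b + s2 = 30
  b + s3 = 14
  a, b, s1, s2, s3 ≥ 0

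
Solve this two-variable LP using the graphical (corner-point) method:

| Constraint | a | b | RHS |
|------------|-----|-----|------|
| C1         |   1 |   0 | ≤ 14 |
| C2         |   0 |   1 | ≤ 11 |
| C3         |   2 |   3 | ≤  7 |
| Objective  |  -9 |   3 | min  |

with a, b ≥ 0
a = 3.5, b = 0, z = -31.5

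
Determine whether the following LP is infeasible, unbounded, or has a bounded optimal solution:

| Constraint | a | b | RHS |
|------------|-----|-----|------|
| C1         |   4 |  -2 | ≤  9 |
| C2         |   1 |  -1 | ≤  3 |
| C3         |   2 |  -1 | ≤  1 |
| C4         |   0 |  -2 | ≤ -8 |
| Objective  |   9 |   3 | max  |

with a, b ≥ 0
Feasible point: (0, 4) satisfies every constraint, so the LP is feasible.
Direction d = (0, 1): for each constraint row a, a·d ≤ 0 —
  (4)(0) + (-2)(1) = -2 ≤ 0
  (1)(0) + (-1)(1) = -1 ≤ 0
  (2)(0) + (-1)(1) = -1 ≤ 0
  (0)(0) + (-2)(1) = -2 ≤ 0
and d ≥ 0, so (0, 4) + t·d stays feasible for every t ≥ 0. Along this ray z = 9a + 3b changes by 3 per unit t, so z → +∞.

Unbounded — the objective can increase without bound over the feasible region.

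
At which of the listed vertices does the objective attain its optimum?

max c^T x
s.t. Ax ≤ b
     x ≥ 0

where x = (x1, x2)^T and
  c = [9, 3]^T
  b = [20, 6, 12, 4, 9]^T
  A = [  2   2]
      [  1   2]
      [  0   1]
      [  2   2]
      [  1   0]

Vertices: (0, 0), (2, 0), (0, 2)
Evaluating z = 9x1 + 3x2 at each vertex:
  (0, 0): z = 0
  (2, 0): z = 18
  (0, 2): z = 6

The largest value is z = 18, attained at (2, 0).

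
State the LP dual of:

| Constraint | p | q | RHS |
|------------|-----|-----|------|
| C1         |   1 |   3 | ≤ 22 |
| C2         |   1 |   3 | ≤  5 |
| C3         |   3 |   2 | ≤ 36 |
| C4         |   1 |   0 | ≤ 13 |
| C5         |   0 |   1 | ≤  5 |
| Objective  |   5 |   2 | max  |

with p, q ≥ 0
Minimize: z = 22y1 + 5y2 + 36y3 + 13y4 + 5y5

Subject to:
  C1: -y1 - y2 - 3y3 - y4 ≤ -5
  C2: -3y1 - 3y2 - 2y3 - y5 ≤ -2
  y1, y2, y3, y4, y5 ≥ 0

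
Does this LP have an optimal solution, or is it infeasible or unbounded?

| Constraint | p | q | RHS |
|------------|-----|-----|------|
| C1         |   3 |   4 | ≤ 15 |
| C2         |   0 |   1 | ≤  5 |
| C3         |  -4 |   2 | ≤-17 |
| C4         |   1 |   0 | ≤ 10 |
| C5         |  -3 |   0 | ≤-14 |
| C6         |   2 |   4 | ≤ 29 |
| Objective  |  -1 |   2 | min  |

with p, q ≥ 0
The point (5, 0) satisfies every constraint, so the LP is feasible; the constraints give p ≤ 10 and q ≤ 5, which with p, q ≥ 0 keep the feasible region inside a bounded box. A feasible, bounded LP attains a finite optimum at a vertex.

Evaluating z = -p + 2q at each vertex:
  (4.667, 0): z = -4.667
  (5, 0): z = -5
  (4.667, 0.25): z = -4.167

The LP has an optimal solution: (5, 0) with z = -5.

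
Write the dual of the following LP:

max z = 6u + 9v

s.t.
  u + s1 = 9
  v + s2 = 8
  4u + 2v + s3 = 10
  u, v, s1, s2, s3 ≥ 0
Minimize: z = 9y1 + 8y2 + 10y3

Subject to:
  C1: -y1 - 4y3 ≤ -6
  C2: -y2 - 2y3 ≤ -9
  y1, y2, y3 ≥ 0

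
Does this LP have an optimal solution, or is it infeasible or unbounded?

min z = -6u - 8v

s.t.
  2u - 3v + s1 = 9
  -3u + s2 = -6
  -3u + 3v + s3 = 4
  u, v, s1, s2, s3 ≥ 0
Feasible point: (2, 0) satisfies every constraint, so the LP is feasible.
Direction d = (1, 1): for each constraint row a, a·d ≤ 0 —
  (2)(1) + (-3)(1) = -1 ≤ 0
  (-3)(1) + (0)(1) = -3 ≤ 0
  (-3)(1) + (3)(1) = 0 ≤ 0
and d ≥ 0, so (2, 0) + t·d stays feasible for every t ≥ 0. Along this ray z = -6u - 8v changes by -14 per unit t, so z → −∞.

Unbounded: there is a feasible ray along which z → −∞.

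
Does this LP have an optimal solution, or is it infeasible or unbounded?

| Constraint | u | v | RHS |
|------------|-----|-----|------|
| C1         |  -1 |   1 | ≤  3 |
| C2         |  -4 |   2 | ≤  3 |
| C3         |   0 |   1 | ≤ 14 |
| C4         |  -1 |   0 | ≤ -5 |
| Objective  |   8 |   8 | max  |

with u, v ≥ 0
Feasible point: (5, 0) satisfies every constraint, so the LP is feasible.
Direction d = (1, 0): for each constraint row a, a·d ≤ 0 —
  (-1)(1) + (1)(0) = -1 ≤ 0
  (-4)(1) + (2)(0) = -4 ≤ 0
  (0)(1) + (1)(0) = 0 ≤ 0
  (-1)(1) + (0)(0) = -1 ≤ 0
and d ≥ 0, so (5, 0) + t·d stays feasible for every t ≥ 0. Along this ray z = 8u + 8v changes by 8 per unit t, so z → +∞.

The LP is unbounded; z can be made arbitrarily large.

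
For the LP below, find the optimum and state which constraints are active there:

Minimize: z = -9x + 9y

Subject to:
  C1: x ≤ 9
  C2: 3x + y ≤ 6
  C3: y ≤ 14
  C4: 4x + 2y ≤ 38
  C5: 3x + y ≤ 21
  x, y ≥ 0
Optimal: x = 2, y = 0
Binding: C2, y ≥ 0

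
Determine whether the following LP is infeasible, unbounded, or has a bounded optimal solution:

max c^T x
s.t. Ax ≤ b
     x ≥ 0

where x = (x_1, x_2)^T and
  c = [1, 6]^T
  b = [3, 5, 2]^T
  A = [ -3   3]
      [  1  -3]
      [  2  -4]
Feasible point: (0, 0) satisfies every constraint, so the LP is feasible.
Direction d = (1, 1): for each constraint row a, a·d ≤ 0 —
  (-3)(1) + (3)(1) = 0 ≤ 0
  (1)(1) + (-3)(1) = -2 ≤ 0
  (2)(1) + (-4)(1) = -2 ≤ 0
and d ≥ 0, so (0, 0) + t·d stays feasible for every t ≥ 0. Along this ray z = x_1 + 6x_2 changes by 7 per unit t, so z → +∞.

Unbounded — the objective can increase without bound over the feasible region.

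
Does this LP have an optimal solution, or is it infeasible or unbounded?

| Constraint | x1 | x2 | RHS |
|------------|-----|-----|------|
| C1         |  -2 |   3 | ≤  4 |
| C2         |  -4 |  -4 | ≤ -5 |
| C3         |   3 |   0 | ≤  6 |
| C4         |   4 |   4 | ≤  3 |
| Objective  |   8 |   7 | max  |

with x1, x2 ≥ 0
C4 requires 4x1 + 4x2 ≤ 3, while C2 (-4x1 - 4x2 ≤ -5) is equivalent to 4x1 + 4x2 ≥ 5. Together they would need 5 ≤ 4x1 + 4x2 ≤ 3, which is impossible since 5 > 3. No point satisfies all constraints.

The feasible region is empty; the LP is infeasible.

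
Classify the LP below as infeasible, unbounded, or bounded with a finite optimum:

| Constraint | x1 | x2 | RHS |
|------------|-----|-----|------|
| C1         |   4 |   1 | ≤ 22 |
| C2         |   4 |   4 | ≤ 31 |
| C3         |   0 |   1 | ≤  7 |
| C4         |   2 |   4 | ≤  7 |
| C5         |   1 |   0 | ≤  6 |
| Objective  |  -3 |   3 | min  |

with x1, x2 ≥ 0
The point (3.5, 0) satisfies every constraint, so the LP is feasible; the constraints give x1 ≤ 6 and x2 ≤ 7, which with x1, x2 ≥ 0 keep the feasible region inside a bounded box. A feasible, bounded LP attains a finite optimum at a vertex.

Evaluating z = -3x1 + 3x2 at each vertex:
  (0, 0): z = 0
  (3.5, 0): z = -10.5
  (0, 1.75): z = 5.25

Bounded optimum: z* = -10.5 at (3.5, 0).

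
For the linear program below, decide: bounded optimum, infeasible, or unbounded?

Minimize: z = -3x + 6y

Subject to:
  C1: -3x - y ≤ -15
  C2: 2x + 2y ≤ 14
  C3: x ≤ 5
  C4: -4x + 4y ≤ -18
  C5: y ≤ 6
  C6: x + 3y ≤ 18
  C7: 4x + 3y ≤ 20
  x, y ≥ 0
The point (5, 0) satisfies every constraint, so the LP is feasible; the constraints give x ≤ 5 and y ≤ 6, which with x, y ≥ 0 keep the feasible region inside a bounded box. A feasible, bounded LP attains a finite optimum at a vertex.

Evaluating z = -3x + 6y at each vertex:
  (5, 0): z = -15

The LP has an optimal solution: (5, 0) with z = -15.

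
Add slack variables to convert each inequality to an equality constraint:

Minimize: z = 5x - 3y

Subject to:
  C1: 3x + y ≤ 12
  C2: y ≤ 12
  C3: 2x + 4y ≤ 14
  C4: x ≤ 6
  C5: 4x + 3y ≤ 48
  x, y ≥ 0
min z = 5x - 3y

s.t.
  3x + y + s1 = 12
  y + s2 = 12
  2x + 4y + s3 = 14
  x + s4 = 6
  4x + 3y + s5 = 48
  x, y, s1, s2, s3, s4, s5 ≥ 0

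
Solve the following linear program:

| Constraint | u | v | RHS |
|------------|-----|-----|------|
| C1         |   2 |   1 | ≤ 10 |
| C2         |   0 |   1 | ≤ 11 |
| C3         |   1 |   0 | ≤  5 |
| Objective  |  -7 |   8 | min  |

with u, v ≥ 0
Each vertex is the intersection of two constraint boundaries that also satisfies all remaining constraints:
  u = 0 and v = 0 → (0, 0)
  2u + v = 10 and u = 5 → (5, 0)
  2u + v = 10 and u = 0 → (0, 10)

Evaluating z = -7u + 8v at each vertex:
  (0, 0): z = 0
  (5, 0): z = -35
  (0, 10): z = 80

The minimum is at (5, 0) with z = -35.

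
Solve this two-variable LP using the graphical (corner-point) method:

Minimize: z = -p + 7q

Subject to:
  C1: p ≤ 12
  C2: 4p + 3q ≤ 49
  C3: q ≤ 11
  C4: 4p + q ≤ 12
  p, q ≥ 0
Each vertex is the intersection of two constraint boundaries that also satisfies all remaining constraints:
  p = 0 and q = 0 → (0, 0)
  4p + q = 12 and q = 0 → (3, 0)
  q = 11 and 4p + q = 12 → (0.25, 11)
  q = 11 and p = 0 → (0, 11)

Evaluating z = -p + 7q at each vertex:
  (0, 0): z = 0
  (3, 0): z = -3
  (0.25, 11): z = 76.75
  (0, 11): z = 77

The minimum is at (3, 0) with z = -3.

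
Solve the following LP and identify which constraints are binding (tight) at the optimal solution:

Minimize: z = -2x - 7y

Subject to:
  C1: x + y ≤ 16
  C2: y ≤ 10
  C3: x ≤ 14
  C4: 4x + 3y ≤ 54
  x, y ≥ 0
Optimal: x = 6, y = 10
Slack at optimum:
  C1: slack = 0 (binding)
  C2: slack = 0 (binding)
  C3: slack = 8
  C4: slack = 0 (binding)
  x ≥ 0: x = 6
  y ≥ 0: y = 10
Binding constraints: C1, C2, C4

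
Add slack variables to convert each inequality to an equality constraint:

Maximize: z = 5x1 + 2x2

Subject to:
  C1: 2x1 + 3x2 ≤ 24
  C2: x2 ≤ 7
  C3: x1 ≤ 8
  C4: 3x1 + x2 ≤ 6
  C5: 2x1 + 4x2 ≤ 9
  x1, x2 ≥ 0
max z = 5x1 + 2x2

s.t.
  2x1 + 3x2 + s1 = 24
  x2 + s2 = 7
  x1 + s3 = 8
  3x1 + x2 + s4 = 6
  2x1 + 4x2 + s5 = 9
  x1, x2, s1, s2, s3, s4, s5 ≥ 0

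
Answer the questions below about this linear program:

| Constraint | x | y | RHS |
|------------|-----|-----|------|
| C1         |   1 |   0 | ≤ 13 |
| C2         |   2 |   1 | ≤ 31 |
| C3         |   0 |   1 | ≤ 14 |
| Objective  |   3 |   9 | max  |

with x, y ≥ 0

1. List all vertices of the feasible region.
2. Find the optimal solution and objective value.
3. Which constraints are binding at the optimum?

1. (0, 0), (13, 0), (13, 5), (8.5, 14), (0, 14)
2. x = 8.5, y = 14, z = 151.5
3. C2, C3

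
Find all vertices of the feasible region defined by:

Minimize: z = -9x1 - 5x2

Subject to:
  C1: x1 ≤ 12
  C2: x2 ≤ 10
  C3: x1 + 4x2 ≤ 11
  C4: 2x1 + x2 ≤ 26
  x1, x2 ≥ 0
Each vertex is the intersection of two constraint boundaries that also satisfies all remaining constraints:
  x1 = 0 and x2 = 0 → (0, 0)
  x1 + 4x2 = 11 and x2 = 0 → (11, 0)
  x1 + 4x2 = 11 and x1 = 0 → (0, 2.75)

Vertices: (0, 0), (11, 0), (0, 2.75)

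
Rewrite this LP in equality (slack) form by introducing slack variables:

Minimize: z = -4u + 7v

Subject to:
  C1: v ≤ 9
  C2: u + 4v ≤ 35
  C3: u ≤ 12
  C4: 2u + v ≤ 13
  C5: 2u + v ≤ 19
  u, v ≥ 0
min z = -4u + 7v

s.t.
  v + s1 = 9
  u + 4v + s2 = 35
  u + s3 = 12
  2u + v + s4 = 13
  2u + v + s5 = 19
  u, v, s1, s2, s3, s4, s5 ≥ 0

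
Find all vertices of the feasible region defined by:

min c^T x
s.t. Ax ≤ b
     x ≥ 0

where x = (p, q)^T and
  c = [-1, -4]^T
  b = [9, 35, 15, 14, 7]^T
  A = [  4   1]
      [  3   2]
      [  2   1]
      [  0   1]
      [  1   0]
Each vertex is the intersection of two constraint boundaries that also satisfies all remaining constraints:
  p = 0 and q = 0 → (0, 0)
  4p + q = 9 and q = 0 → (2.25, 0)
  4p + q = 9 and p = 0 → (0, 9)

Vertices: (0, 0), (2.25, 0), (0, 9)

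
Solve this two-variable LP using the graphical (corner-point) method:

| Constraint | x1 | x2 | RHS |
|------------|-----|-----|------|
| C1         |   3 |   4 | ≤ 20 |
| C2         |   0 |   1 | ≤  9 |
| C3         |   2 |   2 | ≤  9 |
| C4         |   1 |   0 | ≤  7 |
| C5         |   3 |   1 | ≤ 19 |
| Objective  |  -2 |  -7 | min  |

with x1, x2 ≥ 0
Each vertex is the intersection of two constraint boundaries that also satisfies all remaining constraints:
  x1 = 0 and x2 = 0 → (0, 0)
  2x1 + 2x2 = 9 and x2 = 0 → (4.5, 0)
  2x1 + 2x2 = 9 and x1 = 0 → (0, 4.5)

Evaluating z = -2x1 - 7x2 at each vertex:
  (0, 0): z = 0
  (4.5, 0): z = -9
  (0, 4.5): z = -31.5

The minimum is at (0, 4.5) with z = -31.5.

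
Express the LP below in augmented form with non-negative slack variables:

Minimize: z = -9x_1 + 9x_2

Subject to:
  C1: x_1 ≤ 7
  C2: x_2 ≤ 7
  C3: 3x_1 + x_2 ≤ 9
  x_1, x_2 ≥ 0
min z = -9x_1 + 9x_2

s.t.
  x_1 + s1 = 7
  x_2 + s2 = 7
  3x_1 + x_2 + s3 = 9
  x_1, x_2, s1, s2, s3 ≥ 0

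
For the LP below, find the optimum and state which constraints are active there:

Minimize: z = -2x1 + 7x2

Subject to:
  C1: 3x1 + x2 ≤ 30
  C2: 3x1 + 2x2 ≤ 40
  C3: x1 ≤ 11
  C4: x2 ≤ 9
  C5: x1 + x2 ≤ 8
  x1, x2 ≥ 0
Optimal: x1 = 8, x2 = 0
Binding: C5, x2 ≥ 0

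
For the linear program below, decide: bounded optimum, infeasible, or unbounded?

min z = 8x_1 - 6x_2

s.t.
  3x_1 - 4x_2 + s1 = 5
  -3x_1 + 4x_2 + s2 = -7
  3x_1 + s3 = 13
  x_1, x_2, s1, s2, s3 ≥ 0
The row 3x_1 - 4x_2 + s1 = 5 with s1 ≥ 0 requires 3x_1 - 4x_2 ≤ 5, while the row -3x_1 + 4x_2 + s2 = -7 with s2 ≥ 0 is equivalent to 3x_1 - 4x_2 ≥ 7. Together they would need 7 ≤ 3x_1 - 4x_2 ≤ 5, which is impossible since 7 > 5. No point satisfies all constraints.

The feasible region is empty; the LP is infeasible.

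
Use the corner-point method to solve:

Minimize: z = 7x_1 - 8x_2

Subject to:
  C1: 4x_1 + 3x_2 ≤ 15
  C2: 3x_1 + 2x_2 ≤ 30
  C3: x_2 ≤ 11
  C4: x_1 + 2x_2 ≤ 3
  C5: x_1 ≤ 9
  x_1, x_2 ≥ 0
Each vertex is the intersection of two constraint boundaries that also satisfies all remaining constraints:
  x_1 = 0 and x_2 = 0 → (0, 0)
  x_1 + 2x_2 = 3 and x_2 = 0 → (3, 0)
  x_1 + 2x_2 = 3 and x_1 = 0 → (0, 1.5)

Evaluating z = 7x_1 - 8x_2 at each vertex:
  (0, 0): z = 0
  (3, 0): z = 21
  (0, 1.5): z = -12

The minimum is at (0, 1.5) with z = -12.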